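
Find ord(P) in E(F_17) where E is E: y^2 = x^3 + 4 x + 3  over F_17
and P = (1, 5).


Compute successive multiples of P until we hit O:
  1P = (1, 5)
  2P = (16, 10)
  3P = (2, 6)
  4P = (15, 15)
  5P = (14, 10)
  6P = (11, 16)
  7P = (4, 7)
  8P = (3, 5)
  ... (continuing to 20P)
  20P = O

ord(P) = 20


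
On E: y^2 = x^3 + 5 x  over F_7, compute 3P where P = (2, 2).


k = 3 = 11_2 (binary, LSB first: 11)
Double-and-add from P = (2, 2):
  bit 0 = 1: acc = O + (2, 2) = (2, 2)
  bit 1 = 1: acc = (2, 2) + (4, 0) = (2, 5)

3P = (2, 5)


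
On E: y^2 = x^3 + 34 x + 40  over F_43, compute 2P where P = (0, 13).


Doubling: s = (3 x1^2 + a) / (2 y1)
s = (3*0^2 + 34) / (2*13) mod 43 = 41
x3 = s^2 - 2 x1 mod 43 = 41^2 - 2*0 = 4
y3 = s (x1 - x3) - y1 mod 43 = 41 * (0 - 4) - 13 = 38

2P = (4, 38)


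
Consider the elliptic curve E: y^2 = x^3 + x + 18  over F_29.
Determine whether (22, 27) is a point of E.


Check whether y^2 = x^3 + 1 x + 18 (mod 29) for (x, y) = (22, 27).
LHS: y^2 = 27^2 mod 29 = 4
RHS: x^3 + 1 x + 18 = 22^3 + 1*22 + 18 mod 29 = 16
LHS != RHS

No, not on the curve


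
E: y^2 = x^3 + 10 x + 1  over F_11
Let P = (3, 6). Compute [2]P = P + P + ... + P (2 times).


k = 2 = 10_2 (binary, LSB first: 01)
Double-and-add from P = (3, 6):
  bit 0 = 0: acc unchanged = O
  bit 1 = 1: acc = O + (10, 10) = (10, 10)

2P = (10, 10)


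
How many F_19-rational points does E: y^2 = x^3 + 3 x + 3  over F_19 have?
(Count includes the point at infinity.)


For each x in F_19, count y with y^2 = x^3 + 3 x + 3 mod 19:
  x = 1: RHS = 7, y in [8, 11]  -> 2 point(s)
  x = 2: RHS = 17, y in [6, 13]  -> 2 point(s)
  x = 3: RHS = 1, y in [1, 18]  -> 2 point(s)
  x = 6: RHS = 9, y in [3, 16]  -> 2 point(s)
  x = 7: RHS = 6, y in [5, 14]  -> 2 point(s)
  x = 8: RHS = 7, y in [8, 11]  -> 2 point(s)
  x = 10: RHS = 7, y in [8, 11]  -> 2 point(s)
  x = 12: RHS = 0, y in [0]  -> 1 point(s)
  x = 13: RHS = 16, y in [4, 15]  -> 2 point(s)
  x = 16: RHS = 5, y in [9, 10]  -> 2 point(s)
Affine points: 19. Add the point at infinity: total = 20.

#E(F_19) = 20


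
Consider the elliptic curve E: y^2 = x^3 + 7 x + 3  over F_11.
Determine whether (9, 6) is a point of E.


Check whether y^2 = x^3 + 7 x + 3 (mod 11) for (x, y) = (9, 6).
LHS: y^2 = 6^2 mod 11 = 3
RHS: x^3 + 7 x + 3 = 9^3 + 7*9 + 3 mod 11 = 3
LHS = RHS

Yes, on the curve


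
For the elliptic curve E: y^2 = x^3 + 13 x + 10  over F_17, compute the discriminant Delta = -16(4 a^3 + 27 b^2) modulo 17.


4 a^3 + 27 b^2 = 4*13^3 + 27*10^2 = 8788 + 2700 = 11488
Delta = -16 * (11488) = -183808
Delta mod 17 = 13

Delta = 13 (mod 17)


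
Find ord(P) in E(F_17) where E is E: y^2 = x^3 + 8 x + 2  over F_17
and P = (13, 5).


Compute successive multiples of P until we hit O:
  1P = (13, 5)
  2P = (4, 8)
  3P = (2, 14)
  4P = (0, 6)
  5P = (3, 6)
  6P = (9, 15)
  7P = (14, 6)
  8P = (8, 0)
  ... (continuing to 16P)
  16P = O

ord(P) = 16


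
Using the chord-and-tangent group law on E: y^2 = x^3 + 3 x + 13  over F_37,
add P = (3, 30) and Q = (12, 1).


P != Q, so use the chord formula.
s = (y2 - y1) / (x2 - x1) = (8) / (9) mod 37 = 5
x3 = s^2 - x1 - x2 mod 37 = 5^2 - 3 - 12 = 10
y3 = s (x1 - x3) - y1 mod 37 = 5 * (3 - 10) - 30 = 9

P + Q = (10, 9)


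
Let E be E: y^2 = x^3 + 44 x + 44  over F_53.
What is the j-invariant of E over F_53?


Delta = -16(4 a^3 + 27 b^2) mod 53 = 4
-1728 * (4 a)^3 = -1728 * (4*44)^3 mod 53 = 35
j = 35 * 4^(-1) mod 53 = 22

j = 22 (mod 53)


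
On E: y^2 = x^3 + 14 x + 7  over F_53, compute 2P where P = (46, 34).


Doubling: s = (3 x1^2 + a) / (2 y1)
s = (3*46^2 + 14) / (2*34) mod 53 = 39
x3 = s^2 - 2 x1 mod 53 = 39^2 - 2*46 = 51
y3 = s (x1 - x3) - y1 mod 53 = 39 * (46 - 51) - 34 = 36

2P = (51, 36)


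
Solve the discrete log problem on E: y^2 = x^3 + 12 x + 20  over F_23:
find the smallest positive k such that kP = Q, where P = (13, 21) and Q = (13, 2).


Enumerate multiples of P until we hit Q = (13, 2):
  1P = (13, 21)
  2P = (9, 12)
  3P = (19, 0)
  4P = (9, 11)
  5P = (13, 2)
Match found at i = 5.

k = 5


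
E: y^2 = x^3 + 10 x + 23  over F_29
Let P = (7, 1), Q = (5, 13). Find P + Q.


P != Q, so use the chord formula.
s = (y2 - y1) / (x2 - x1) = (12) / (27) mod 29 = 23
x3 = s^2 - x1 - x2 mod 29 = 23^2 - 7 - 5 = 24
y3 = s (x1 - x3) - y1 mod 29 = 23 * (7 - 24) - 1 = 14

P + Q = (24, 14)


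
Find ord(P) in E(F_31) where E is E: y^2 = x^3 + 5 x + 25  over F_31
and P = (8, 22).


Compute successive multiples of P until we hit O:
  1P = (8, 22)
  2P = (17, 30)
  3P = (11, 27)
  4P = (1, 0)
  5P = (11, 4)
  6P = (17, 1)
  7P = (8, 9)
  8P = O

ord(P) = 8


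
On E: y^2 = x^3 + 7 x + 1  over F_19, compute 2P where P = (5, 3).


Doubling: s = (3 x1^2 + a) / (2 y1)
s = (3*5^2 + 7) / (2*3) mod 19 = 1
x3 = s^2 - 2 x1 mod 19 = 1^2 - 2*5 = 10
y3 = s (x1 - x3) - y1 mod 19 = 1 * (5 - 10) - 3 = 11

2P = (10, 11)


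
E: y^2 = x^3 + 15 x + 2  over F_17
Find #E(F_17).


For each x in F_17, count y with y^2 = x^3 + 15 x + 2 mod 17:
  x = 0: RHS = 2, y in [6, 11]  -> 2 point(s)
  x = 1: RHS = 1, y in [1, 16]  -> 2 point(s)
  x = 5: RHS = 15, y in [7, 10]  -> 2 point(s)
  x = 6: RHS = 2, y in [6, 11]  -> 2 point(s)
  x = 7: RHS = 8, y in [5, 12]  -> 2 point(s)
  x = 9: RHS = 16, y in [4, 13]  -> 2 point(s)
  x = 10: RHS = 13, y in [8, 9]  -> 2 point(s)
  x = 11: RHS = 2, y in [6, 11]  -> 2 point(s)
  x = 14: RHS = 15, y in [7, 10]  -> 2 point(s)
  x = 15: RHS = 15, y in [7, 10]  -> 2 point(s)
Affine points: 20. Add the point at infinity: total = 21.

#E(F_17) = 21


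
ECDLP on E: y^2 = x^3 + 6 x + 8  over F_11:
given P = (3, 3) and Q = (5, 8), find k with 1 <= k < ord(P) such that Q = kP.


Enumerate multiples of P until we hit Q = (5, 8):
  1P = (3, 3)
  2P = (5, 8)
Match found at i = 2.

k = 2


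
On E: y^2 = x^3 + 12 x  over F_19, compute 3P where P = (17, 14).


k = 3 = 11_2 (binary, LSB first: 11)
Double-and-add from P = (17, 14):
  bit 0 = 1: acc = O + (17, 14) = (17, 14)
  bit 1 = 1: acc = (17, 14) + (9, 1) = (9, 18)

3P = (9, 18)


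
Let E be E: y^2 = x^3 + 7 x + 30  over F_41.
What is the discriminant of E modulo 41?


4 a^3 + 27 b^2 = 4*7^3 + 27*30^2 = 1372 + 24300 = 25672
Delta = -16 * (25672) = -410752
Delta mod 41 = 27

Delta = 27 (mod 41)


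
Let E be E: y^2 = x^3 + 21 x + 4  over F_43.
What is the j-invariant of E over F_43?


Delta = -16(4 a^3 + 27 b^2) mod 43 = 19
-1728 * (4 a)^3 = -1728 * (4*21)^3 mod 43 = 21
j = 21 * 19^(-1) mod 43 = 26

j = 26 (mod 43)


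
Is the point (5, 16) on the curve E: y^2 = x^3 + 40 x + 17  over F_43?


Check whether y^2 = x^3 + 40 x + 17 (mod 43) for (x, y) = (5, 16).
LHS: y^2 = 16^2 mod 43 = 41
RHS: x^3 + 40 x + 17 = 5^3 + 40*5 + 17 mod 43 = 41
LHS = RHS

Yes, on the curve


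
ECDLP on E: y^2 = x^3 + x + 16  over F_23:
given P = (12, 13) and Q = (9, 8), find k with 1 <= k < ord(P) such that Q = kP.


Enumerate multiples of P until we hit Q = (9, 8):
  1P = (12, 13)
  2P = (11, 1)
  3P = (6, 13)
  4P = (5, 10)
  5P = (9, 8)
Match found at i = 5.

k = 5


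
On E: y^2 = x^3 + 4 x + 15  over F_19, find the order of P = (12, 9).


Compute successive multiples of P until we hit O:
  1P = (12, 9)
  2P = (15, 7)
  3P = (3, 4)
  4P = (9, 18)
  5P = (7, 14)
  6P = (1, 18)
  7P = (4, 0)
  8P = (1, 1)
  ... (continuing to 14P)
  14P = O

ord(P) = 14


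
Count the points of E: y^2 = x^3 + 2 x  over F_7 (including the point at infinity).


For each x in F_7, count y with y^2 = x^3 + 2 x + 0 mod 7:
  x = 0: RHS = 0, y in [0]  -> 1 point(s)
  x = 4: RHS = 2, y in [3, 4]  -> 2 point(s)
  x = 5: RHS = 2, y in [3, 4]  -> 2 point(s)
  x = 6: RHS = 4, y in [2, 5]  -> 2 point(s)
Affine points: 7. Add the point at infinity: total = 8.

#E(F_7) = 8


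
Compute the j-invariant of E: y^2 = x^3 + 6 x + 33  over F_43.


Delta = -16(4 a^3 + 27 b^2) mod 43 = 37
-1728 * (4 a)^3 = -1728 * (4*6)^3 mod 43 = 4
j = 4 * 37^(-1) mod 43 = 28

j = 28 (mod 43)


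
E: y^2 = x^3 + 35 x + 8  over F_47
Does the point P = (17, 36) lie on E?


Check whether y^2 = x^3 + 35 x + 8 (mod 47) for (x, y) = (17, 36).
LHS: y^2 = 36^2 mod 47 = 27
RHS: x^3 + 35 x + 8 = 17^3 + 35*17 + 8 mod 47 = 17
LHS != RHS

No, not on the curve


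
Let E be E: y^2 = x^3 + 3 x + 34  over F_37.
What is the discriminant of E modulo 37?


4 a^3 + 27 b^2 = 4*3^3 + 27*34^2 = 108 + 31212 = 31320
Delta = -16 * (31320) = -501120
Delta mod 37 = 8

Delta = 8 (mod 37)


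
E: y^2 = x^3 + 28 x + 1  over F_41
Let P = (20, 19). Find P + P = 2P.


Doubling: s = (3 x1^2 + a) / (2 y1)
s = (3*20^2 + 28) / (2*19) mod 41 = 28
x3 = s^2 - 2 x1 mod 41 = 28^2 - 2*20 = 6
y3 = s (x1 - x3) - y1 mod 41 = 28 * (20 - 6) - 19 = 4

2P = (6, 4)


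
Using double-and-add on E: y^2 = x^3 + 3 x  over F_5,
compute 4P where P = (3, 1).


k = 4 = 100_2 (binary, LSB first: 001)
Double-and-add from P = (3, 1):
  bit 0 = 0: acc unchanged = O
  bit 1 = 0: acc unchanged = O
  bit 2 = 1: acc = O + (1, 2) = (1, 2)

4P = (1, 2)


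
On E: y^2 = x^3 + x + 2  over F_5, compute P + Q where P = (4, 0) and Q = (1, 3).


P != Q, so use the chord formula.
s = (y2 - y1) / (x2 - x1) = (3) / (2) mod 5 = 4
x3 = s^2 - x1 - x2 mod 5 = 4^2 - 4 - 1 = 1
y3 = s (x1 - x3) - y1 mod 5 = 4 * (4 - 1) - 0 = 2

P + Q = (1, 2)


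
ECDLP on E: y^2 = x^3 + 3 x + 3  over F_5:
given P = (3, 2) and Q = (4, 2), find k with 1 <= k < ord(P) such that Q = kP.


Enumerate multiples of P until we hit Q = (4, 2):
  1P = (3, 2)
  2P = (4, 3)
  3P = (4, 2)
Match found at i = 3.

k = 3


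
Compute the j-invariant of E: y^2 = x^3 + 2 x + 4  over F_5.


Delta = -16(4 a^3 + 27 b^2) mod 5 = 1
-1728 * (4 a)^3 = -1728 * (4*2)^3 mod 5 = 4
j = 4 * 1^(-1) mod 5 = 4

j = 4 (mod 5)


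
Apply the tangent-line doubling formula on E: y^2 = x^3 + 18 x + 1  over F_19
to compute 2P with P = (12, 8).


Doubling: s = (3 x1^2 + a) / (2 y1)
s = (3*12^2 + 18) / (2*8) mod 19 = 2
x3 = s^2 - 2 x1 mod 19 = 2^2 - 2*12 = 18
y3 = s (x1 - x3) - y1 mod 19 = 2 * (12 - 18) - 8 = 18

2P = (18, 18)


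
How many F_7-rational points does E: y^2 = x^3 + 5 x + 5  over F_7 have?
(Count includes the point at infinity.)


For each x in F_7, count y with y^2 = x^3 + 5 x + 5 mod 7:
  x = 1: RHS = 4, y in [2, 5]  -> 2 point(s)
  x = 2: RHS = 2, y in [3, 4]  -> 2 point(s)
  x = 5: RHS = 1, y in [1, 6]  -> 2 point(s)
Affine points: 6. Add the point at infinity: total = 7.

#E(F_7) = 7


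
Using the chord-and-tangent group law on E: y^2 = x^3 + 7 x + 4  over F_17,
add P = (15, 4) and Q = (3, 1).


P != Q, so use the chord formula.
s = (y2 - y1) / (x2 - x1) = (14) / (5) mod 17 = 13
x3 = s^2 - x1 - x2 mod 17 = 13^2 - 15 - 3 = 15
y3 = s (x1 - x3) - y1 mod 17 = 13 * (15 - 15) - 4 = 13

P + Q = (15, 13)


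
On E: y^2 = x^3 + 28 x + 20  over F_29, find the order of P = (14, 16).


Compute successive multiples of P until we hit O:
  1P = (14, 16)
  2P = (0, 7)
  3P = (20, 5)
  4P = (4, 14)
  5P = (18, 18)
  6P = (19, 25)
  7P = (12, 5)
  8P = (26, 5)
  ... (continuing to 18P)
  18P = O

ord(P) = 18


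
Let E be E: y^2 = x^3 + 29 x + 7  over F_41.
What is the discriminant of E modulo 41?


4 a^3 + 27 b^2 = 4*29^3 + 27*7^2 = 97556 + 1323 = 98879
Delta = -16 * (98879) = -1582064
Delta mod 41 = 3

Delta = 3 (mod 41)


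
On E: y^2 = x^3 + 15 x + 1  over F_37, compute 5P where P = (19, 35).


k = 5 = 101_2 (binary, LSB first: 101)
Double-and-add from P = (19, 35):
  bit 0 = 1: acc = O + (19, 35) = (19, 35)
  bit 1 = 0: acc unchanged = (19, 35)
  bit 2 = 1: acc = (19, 35) + (5, 4) = (23, 9)

5P = (23, 9)


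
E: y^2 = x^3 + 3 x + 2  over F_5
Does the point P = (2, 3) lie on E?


Check whether y^2 = x^3 + 3 x + 2 (mod 5) for (x, y) = (2, 3).
LHS: y^2 = 3^2 mod 5 = 4
RHS: x^3 + 3 x + 2 = 2^3 + 3*2 + 2 mod 5 = 1
LHS != RHS

No, not on the curve


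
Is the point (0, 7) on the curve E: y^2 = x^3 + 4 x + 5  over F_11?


Check whether y^2 = x^3 + 4 x + 5 (mod 11) for (x, y) = (0, 7).
LHS: y^2 = 7^2 mod 11 = 5
RHS: x^3 + 4 x + 5 = 0^3 + 4*0 + 5 mod 11 = 5
LHS = RHS

Yes, on the curve


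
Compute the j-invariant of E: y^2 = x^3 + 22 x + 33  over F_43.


Delta = -16(4 a^3 + 27 b^2) mod 43 = 7
-1728 * (4 a)^3 = -1728 * (4*22)^3 mod 43 = 22
j = 22 * 7^(-1) mod 43 = 40

j = 40 (mod 43)


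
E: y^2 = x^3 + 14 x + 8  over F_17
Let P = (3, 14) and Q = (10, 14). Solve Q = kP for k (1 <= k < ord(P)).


Enumerate multiples of P until we hit Q = (10, 14):
  1P = (3, 14)
  2P = (10, 14)
Match found at i = 2.

k = 2


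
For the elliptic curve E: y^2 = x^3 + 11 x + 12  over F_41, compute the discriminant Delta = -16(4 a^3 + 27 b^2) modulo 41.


4 a^3 + 27 b^2 = 4*11^3 + 27*12^2 = 5324 + 3888 = 9212
Delta = -16 * (9212) = -147392
Delta mod 41 = 3

Delta = 3 (mod 41)


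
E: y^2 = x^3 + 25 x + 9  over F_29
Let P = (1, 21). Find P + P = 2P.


Doubling: s = (3 x1^2 + a) / (2 y1)
s = (3*1^2 + 25) / (2*21) mod 29 = 20
x3 = s^2 - 2 x1 mod 29 = 20^2 - 2*1 = 21
y3 = s (x1 - x3) - y1 mod 29 = 20 * (1 - 21) - 21 = 14

2P = (21, 14)


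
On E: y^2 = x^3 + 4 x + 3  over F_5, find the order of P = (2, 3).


Compute successive multiples of P until we hit O:
  1P = (2, 3)
  2P = (2, 2)
  3P = O

ord(P) = 3


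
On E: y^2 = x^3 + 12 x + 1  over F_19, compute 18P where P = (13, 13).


k = 18 = 10010_2 (binary, LSB first: 01001)
Double-and-add from P = (13, 13):
  bit 0 = 0: acc unchanged = O
  bit 1 = 1: acc = O + (17, 8) = (17, 8)
  bit 2 = 0: acc unchanged = (17, 8)
  bit 3 = 0: acc unchanged = (17, 8)
  bit 4 = 1: acc = (17, 8) + (14, 14) = (11, 18)

18P = (11, 18)


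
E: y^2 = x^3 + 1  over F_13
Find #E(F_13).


For each x in F_13, count y with y^2 = x^3 + 0 x + 1 mod 13:
  x = 0: RHS = 1, y in [1, 12]  -> 2 point(s)
  x = 2: RHS = 9, y in [3, 10]  -> 2 point(s)
  x = 4: RHS = 0, y in [0]  -> 1 point(s)
  x = 5: RHS = 9, y in [3, 10]  -> 2 point(s)
  x = 6: RHS = 9, y in [3, 10]  -> 2 point(s)
  x = 10: RHS = 0, y in [0]  -> 1 point(s)
  x = 12: RHS = 0, y in [0]  -> 1 point(s)
Affine points: 11. Add the point at infinity: total = 12.

#E(F_13) = 12


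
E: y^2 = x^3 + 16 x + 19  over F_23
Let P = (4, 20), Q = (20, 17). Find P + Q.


P != Q, so use the chord formula.
s = (y2 - y1) / (x2 - x1) = (20) / (16) mod 23 = 7
x3 = s^2 - x1 - x2 mod 23 = 7^2 - 4 - 20 = 2
y3 = s (x1 - x3) - y1 mod 23 = 7 * (4 - 2) - 20 = 17

P + Q = (2, 17)


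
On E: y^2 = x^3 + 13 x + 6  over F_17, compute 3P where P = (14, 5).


k = 3 = 11_2 (binary, LSB first: 11)
Double-and-add from P = (14, 5):
  bit 0 = 1: acc = O + (14, 5) = (14, 5)
  bit 1 = 1: acc = (14, 5) + (5, 14) = (16, 14)

3P = (16, 14)


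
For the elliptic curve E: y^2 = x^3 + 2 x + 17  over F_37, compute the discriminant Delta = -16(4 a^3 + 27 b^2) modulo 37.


4 a^3 + 27 b^2 = 4*2^3 + 27*17^2 = 32 + 7803 = 7835
Delta = -16 * (7835) = -125360
Delta mod 37 = 33

Delta = 33 (mod 37)


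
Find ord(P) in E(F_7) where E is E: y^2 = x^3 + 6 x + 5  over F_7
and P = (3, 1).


Compute successive multiples of P until we hit O:
  1P = (3, 1)
  2P = (2, 5)
  3P = (4, 3)
  4P = (4, 4)
  5P = (2, 2)
  6P = (3, 6)
  7P = O

ord(P) = 7


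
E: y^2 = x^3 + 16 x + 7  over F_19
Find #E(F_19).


For each x in F_19, count y with y^2 = x^3 + 16 x + 7 mod 19:
  x = 0: RHS = 7, y in [8, 11]  -> 2 point(s)
  x = 1: RHS = 5, y in [9, 10]  -> 2 point(s)
  x = 2: RHS = 9, y in [3, 16]  -> 2 point(s)
  x = 3: RHS = 6, y in [5, 14]  -> 2 point(s)
  x = 7: RHS = 6, y in [5, 14]  -> 2 point(s)
  x = 8: RHS = 1, y in [1, 18]  -> 2 point(s)
  x = 9: RHS = 6, y in [5, 14]  -> 2 point(s)
  x = 14: RHS = 11, y in [7, 12]  -> 2 point(s)
  x = 17: RHS = 5, y in [9, 10]  -> 2 point(s)
  x = 18: RHS = 9, y in [3, 16]  -> 2 point(s)
Affine points: 20. Add the point at infinity: total = 21.

#E(F_19) = 21


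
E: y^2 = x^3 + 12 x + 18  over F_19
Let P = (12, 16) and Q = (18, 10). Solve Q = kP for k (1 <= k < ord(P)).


Enumerate multiples of P until we hit Q = (18, 10):
  1P = (12, 16)
  2P = (18, 10)
Match found at i = 2.

k = 2


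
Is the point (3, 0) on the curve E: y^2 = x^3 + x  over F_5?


Check whether y^2 = x^3 + 1 x + 0 (mod 5) for (x, y) = (3, 0).
LHS: y^2 = 0^2 mod 5 = 0
RHS: x^3 + 1 x + 0 = 3^3 + 1*3 + 0 mod 5 = 0
LHS = RHS

Yes, on the curve


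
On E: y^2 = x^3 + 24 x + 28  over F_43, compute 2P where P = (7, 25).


Doubling: s = (3 x1^2 + a) / (2 y1)
s = (3*7^2 + 24) / (2*25) mod 43 = 6
x3 = s^2 - 2 x1 mod 43 = 6^2 - 2*7 = 22
y3 = s (x1 - x3) - y1 mod 43 = 6 * (7 - 22) - 25 = 14

2P = (22, 14)


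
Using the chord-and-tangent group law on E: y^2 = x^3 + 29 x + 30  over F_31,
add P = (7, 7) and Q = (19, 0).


P != Q, so use the chord formula.
s = (y2 - y1) / (x2 - x1) = (24) / (12) mod 31 = 2
x3 = s^2 - x1 - x2 mod 31 = 2^2 - 7 - 19 = 9
y3 = s (x1 - x3) - y1 mod 31 = 2 * (7 - 9) - 7 = 20

P + Q = (9, 20)


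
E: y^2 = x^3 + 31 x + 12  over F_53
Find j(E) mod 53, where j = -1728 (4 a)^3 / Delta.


Delta = -16(4 a^3 + 27 b^2) mod 53 = 12
-1728 * (4 a)^3 = -1728 * (4*31)^3 mod 53 = 42
j = 42 * 12^(-1) mod 53 = 30

j = 30 (mod 53)


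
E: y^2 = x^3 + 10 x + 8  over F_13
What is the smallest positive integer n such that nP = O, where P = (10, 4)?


Compute successive multiples of P until we hit O:
  1P = (10, 4)
  2P = (2, 7)
  3P = (5, 12)
  4P = (12, 7)
  5P = (3, 0)
  6P = (12, 6)
  7P = (5, 1)
  8P = (2, 6)
  ... (continuing to 10P)
  10P = O

ord(P) = 10


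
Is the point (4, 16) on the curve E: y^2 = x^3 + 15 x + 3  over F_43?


Check whether y^2 = x^3 + 15 x + 3 (mod 43) for (x, y) = (4, 16).
LHS: y^2 = 16^2 mod 43 = 41
RHS: x^3 + 15 x + 3 = 4^3 + 15*4 + 3 mod 43 = 41
LHS = RHS

Yes, on the curve


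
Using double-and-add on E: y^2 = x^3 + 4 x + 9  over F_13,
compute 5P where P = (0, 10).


k = 5 = 101_2 (binary, LSB first: 101)
Double-and-add from P = (0, 10):
  bit 0 = 1: acc = O + (0, 10) = (0, 10)
  bit 1 = 0: acc unchanged = (0, 10)
  bit 2 = 1: acc = (0, 10) + (1, 12) = (3, 10)

5P = (3, 10)


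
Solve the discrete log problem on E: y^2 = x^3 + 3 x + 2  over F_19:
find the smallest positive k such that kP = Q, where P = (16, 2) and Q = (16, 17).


Enumerate multiples of P until we hit Q = (16, 17):
  1P = (16, 2)
  2P = (10, 5)
  3P = (17, 8)
  4P = (3, 0)
  5P = (17, 11)
  6P = (10, 14)
  7P = (16, 17)
Match found at i = 7.

k = 7


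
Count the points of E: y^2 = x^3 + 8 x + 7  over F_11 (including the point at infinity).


For each x in F_11, count y with y^2 = x^3 + 8 x + 7 mod 11:
  x = 1: RHS = 5, y in [4, 7]  -> 2 point(s)
  x = 2: RHS = 9, y in [3, 8]  -> 2 point(s)
  x = 3: RHS = 3, y in [5, 6]  -> 2 point(s)
  x = 4: RHS = 4, y in [2, 9]  -> 2 point(s)
  x = 8: RHS = 0, y in [0]  -> 1 point(s)
  x = 9: RHS = 5, y in [4, 7]  -> 2 point(s)
  x = 10: RHS = 9, y in [3, 8]  -> 2 point(s)
Affine points: 13. Add the point at infinity: total = 14.

#E(F_11) = 14


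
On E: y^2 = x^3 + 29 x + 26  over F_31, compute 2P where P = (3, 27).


Doubling: s = (3 x1^2 + a) / (2 y1)
s = (3*3^2 + 29) / (2*27) mod 31 = 24
x3 = s^2 - 2 x1 mod 31 = 24^2 - 2*3 = 12
y3 = s (x1 - x3) - y1 mod 31 = 24 * (3 - 12) - 27 = 5

2P = (12, 5)


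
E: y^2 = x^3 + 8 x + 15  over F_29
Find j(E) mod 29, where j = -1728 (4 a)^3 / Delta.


Delta = -16(4 a^3 + 27 b^2) mod 29 = 10
-1728 * (4 a)^3 = -1728 * (4*8)^3 mod 29 = 5
j = 5 * 10^(-1) mod 29 = 15

j = 15 (mod 29)


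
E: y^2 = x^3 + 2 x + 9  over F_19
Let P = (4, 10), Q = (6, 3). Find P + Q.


P != Q, so use the chord formula.
s = (y2 - y1) / (x2 - x1) = (12) / (2) mod 19 = 6
x3 = s^2 - x1 - x2 mod 19 = 6^2 - 4 - 6 = 7
y3 = s (x1 - x3) - y1 mod 19 = 6 * (4 - 7) - 10 = 10

P + Q = (7, 10)


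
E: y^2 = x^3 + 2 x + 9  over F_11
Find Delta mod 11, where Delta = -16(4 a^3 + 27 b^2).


4 a^3 + 27 b^2 = 4*2^3 + 27*9^2 = 32 + 2187 = 2219
Delta = -16 * (2219) = -35504
Delta mod 11 = 4

Delta = 4 (mod 11)


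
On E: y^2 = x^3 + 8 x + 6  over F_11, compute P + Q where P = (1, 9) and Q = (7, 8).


P != Q, so use the chord formula.
s = (y2 - y1) / (x2 - x1) = (10) / (6) mod 11 = 9
x3 = s^2 - x1 - x2 mod 11 = 9^2 - 1 - 7 = 7
y3 = s (x1 - x3) - y1 mod 11 = 9 * (1 - 7) - 9 = 3

P + Q = (7, 3)


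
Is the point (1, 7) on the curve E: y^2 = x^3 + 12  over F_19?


Check whether y^2 = x^3 + 0 x + 12 (mod 19) for (x, y) = (1, 7).
LHS: y^2 = 7^2 mod 19 = 11
RHS: x^3 + 0 x + 12 = 1^3 + 0*1 + 12 mod 19 = 13
LHS != RHS

No, not on the curve


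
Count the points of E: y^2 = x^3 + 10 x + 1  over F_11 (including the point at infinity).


For each x in F_11, count y with y^2 = x^3 + 10 x + 1 mod 11:
  x = 0: RHS = 1, y in [1, 10]  -> 2 point(s)
  x = 1: RHS = 1, y in [1, 10]  -> 2 point(s)
  x = 3: RHS = 3, y in [5, 6]  -> 2 point(s)
  x = 5: RHS = 0, y in [0]  -> 1 point(s)
  x = 10: RHS = 1, y in [1, 10]  -> 2 point(s)
Affine points: 9. Add the point at infinity: total = 10.

#E(F_11) = 10


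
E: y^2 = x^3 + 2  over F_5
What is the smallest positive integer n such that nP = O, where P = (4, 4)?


Compute successive multiples of P until we hit O:
  1P = (4, 4)
  2P = (3, 2)
  3P = (2, 0)
  4P = (3, 3)
  5P = (4, 1)
  6P = O

ord(P) = 6


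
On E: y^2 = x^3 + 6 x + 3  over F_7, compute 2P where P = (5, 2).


Doubling: s = (3 x1^2 + a) / (2 y1)
s = (3*5^2 + 6) / (2*2) mod 7 = 1
x3 = s^2 - 2 x1 mod 7 = 1^2 - 2*5 = 5
y3 = s (x1 - x3) - y1 mod 7 = 1 * (5 - 5) - 2 = 5

2P = (5, 5)


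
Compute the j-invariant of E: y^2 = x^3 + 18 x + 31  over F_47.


Delta = -16(4 a^3 + 27 b^2) mod 47 = 25
-1728 * (4 a)^3 = -1728 * (4*18)^3 mod 47 = 43
j = 43 * 25^(-1) mod 47 = 13

j = 13 (mod 47)


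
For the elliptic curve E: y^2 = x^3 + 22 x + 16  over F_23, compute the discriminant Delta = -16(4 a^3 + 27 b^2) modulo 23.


4 a^3 + 27 b^2 = 4*22^3 + 27*16^2 = 42592 + 6912 = 49504
Delta = -16 * (49504) = -792064
Delta mod 23 = 10

Delta = 10 (mod 23)


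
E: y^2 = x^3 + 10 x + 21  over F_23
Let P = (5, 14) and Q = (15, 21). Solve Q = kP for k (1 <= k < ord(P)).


Enumerate multiples of P until we hit Q = (15, 21):
  1P = (5, 14)
  2P = (3, 20)
  3P = (1, 20)
  4P = (2, 16)
  5P = (19, 3)
  6P = (11, 17)
  7P = (13, 5)
  8P = (21, 4)
  9P = (15, 21)
Match found at i = 9.

k = 9


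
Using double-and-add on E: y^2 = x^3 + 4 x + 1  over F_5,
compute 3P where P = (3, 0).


k = 3 = 11_2 (binary, LSB first: 11)
Double-and-add from P = (3, 0):
  bit 0 = 1: acc = O + (3, 0) = (3, 0)
  bit 1 = 1: acc = (3, 0) + O = (3, 0)

3P = (3, 0)


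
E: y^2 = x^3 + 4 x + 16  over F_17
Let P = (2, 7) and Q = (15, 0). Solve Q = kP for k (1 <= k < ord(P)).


Enumerate multiples of P until we hit Q = (15, 0):
  1P = (2, 7)
  2P = (15, 0)
Match found at i = 2.

k = 2


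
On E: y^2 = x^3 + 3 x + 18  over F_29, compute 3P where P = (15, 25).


k = 3 = 11_2 (binary, LSB first: 11)
Double-and-add from P = (15, 25):
  bit 0 = 1: acc = O + (15, 25) = (15, 25)
  bit 1 = 1: acc = (15, 25) + (24, 20) = (10, 27)

3P = (10, 27)


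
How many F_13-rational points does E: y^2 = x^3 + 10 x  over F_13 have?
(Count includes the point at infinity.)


For each x in F_13, count y with y^2 = x^3 + 10 x + 0 mod 13:
  x = 0: RHS = 0, y in [0]  -> 1 point(s)
  x = 4: RHS = 0, y in [0]  -> 1 point(s)
  x = 6: RHS = 3, y in [4, 9]  -> 2 point(s)
  x = 7: RHS = 10, y in [6, 7]  -> 2 point(s)
  x = 9: RHS = 0, y in [0]  -> 1 point(s)
Affine points: 7. Add the point at infinity: total = 8.

#E(F_13) = 8


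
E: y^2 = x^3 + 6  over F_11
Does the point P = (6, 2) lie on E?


Check whether y^2 = x^3 + 0 x + 6 (mod 11) for (x, y) = (6, 2).
LHS: y^2 = 2^2 mod 11 = 4
RHS: x^3 + 0 x + 6 = 6^3 + 0*6 + 6 mod 11 = 2
LHS != RHS

No, not on the curve


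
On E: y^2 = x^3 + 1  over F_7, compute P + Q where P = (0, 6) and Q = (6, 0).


P != Q, so use the chord formula.
s = (y2 - y1) / (x2 - x1) = (1) / (6) mod 7 = 6
x3 = s^2 - x1 - x2 mod 7 = 6^2 - 0 - 6 = 2
y3 = s (x1 - x3) - y1 mod 7 = 6 * (0 - 2) - 6 = 3

P + Q = (2, 3)


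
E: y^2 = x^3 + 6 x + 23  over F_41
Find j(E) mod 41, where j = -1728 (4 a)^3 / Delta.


Delta = -16(4 a^3 + 27 b^2) mod 41 = 40
-1728 * (4 a)^3 = -1728 * (4*6)^3 mod 41 = 40
j = 40 * 40^(-1) mod 41 = 1

j = 1 (mod 41)


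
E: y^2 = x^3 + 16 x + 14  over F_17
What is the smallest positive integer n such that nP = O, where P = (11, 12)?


Compute successive multiples of P until we hit O:
  1P = (11, 12)
  2P = (8, 12)
  3P = (15, 5)
  4P = (10, 16)
  5P = (12, 9)
  6P = (3, 15)
  7P = (5, 7)
  8P = (5, 10)
  ... (continuing to 15P)
  15P = O

ord(P) = 15


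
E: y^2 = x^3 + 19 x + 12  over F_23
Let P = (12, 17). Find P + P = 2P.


Doubling: s = (3 x1^2 + a) / (2 y1)
s = (3*12^2 + 19) / (2*17) mod 23 = 18
x3 = s^2 - 2 x1 mod 23 = 18^2 - 2*12 = 1
y3 = s (x1 - x3) - y1 mod 23 = 18 * (12 - 1) - 17 = 20

2P = (1, 20)


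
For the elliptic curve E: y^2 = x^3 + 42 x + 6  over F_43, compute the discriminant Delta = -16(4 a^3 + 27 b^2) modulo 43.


4 a^3 + 27 b^2 = 4*42^3 + 27*6^2 = 296352 + 972 = 297324
Delta = -16 * (297324) = -4757184
Delta mod 43 = 35

Delta = 35 (mod 43)


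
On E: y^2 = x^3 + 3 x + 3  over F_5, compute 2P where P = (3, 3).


Doubling: s = (3 x1^2 + a) / (2 y1)
s = (3*3^2 + 3) / (2*3) mod 5 = 0
x3 = s^2 - 2 x1 mod 5 = 0^2 - 2*3 = 4
y3 = s (x1 - x3) - y1 mod 5 = 0 * (3 - 4) - 3 = 2

2P = (4, 2)


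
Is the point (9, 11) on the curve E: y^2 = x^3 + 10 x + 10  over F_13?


Check whether y^2 = x^3 + 10 x + 10 (mod 13) for (x, y) = (9, 11).
LHS: y^2 = 11^2 mod 13 = 4
RHS: x^3 + 10 x + 10 = 9^3 + 10*9 + 10 mod 13 = 10
LHS != RHS

No, not on the curve


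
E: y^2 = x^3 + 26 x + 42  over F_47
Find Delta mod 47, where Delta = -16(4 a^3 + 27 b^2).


4 a^3 + 27 b^2 = 4*26^3 + 27*42^2 = 70304 + 47628 = 117932
Delta = -16 * (117932) = -1886912
Delta mod 47 = 44

Delta = 44 (mod 47)


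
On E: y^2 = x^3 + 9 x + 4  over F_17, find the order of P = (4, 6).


Compute successive multiples of P until we hit O:
  1P = (4, 6)
  2P = (5, 2)
  3P = (7, 6)
  4P = (6, 11)
  5P = (9, 7)
  6P = (2, 8)
  7P = (12, 2)
  8P = (14, 16)
  ... (continuing to 19P)
  19P = O

ord(P) = 19


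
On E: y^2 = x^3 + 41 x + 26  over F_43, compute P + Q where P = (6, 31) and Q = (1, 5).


P != Q, so use the chord formula.
s = (y2 - y1) / (x2 - x1) = (17) / (38) mod 43 = 31
x3 = s^2 - x1 - x2 mod 43 = 31^2 - 6 - 1 = 8
y3 = s (x1 - x3) - y1 mod 43 = 31 * (6 - 8) - 31 = 36

P + Q = (8, 36)


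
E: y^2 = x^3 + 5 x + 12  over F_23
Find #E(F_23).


For each x in F_23, count y with y^2 = x^3 + 5 x + 12 mod 23:
  x = 0: RHS = 12, y in [9, 14]  -> 2 point(s)
  x = 1: RHS = 18, y in [8, 15]  -> 2 point(s)
  x = 3: RHS = 8, y in [10, 13]  -> 2 point(s)
  x = 4: RHS = 4, y in [2, 21]  -> 2 point(s)
  x = 5: RHS = 1, y in [1, 22]  -> 2 point(s)
  x = 8: RHS = 12, y in [9, 14]  -> 2 point(s)
  x = 9: RHS = 4, y in [2, 21]  -> 2 point(s)
  x = 10: RHS = 4, y in [2, 21]  -> 2 point(s)
  x = 11: RHS = 18, y in [8, 15]  -> 2 point(s)
  x = 12: RHS = 6, y in [11, 12]  -> 2 point(s)
  x = 15: RHS = 12, y in [9, 14]  -> 2 point(s)
  x = 16: RHS = 2, y in [5, 18]  -> 2 point(s)
  x = 18: RHS = 0, y in [0]  -> 1 point(s)
  x = 20: RHS = 16, y in [4, 19]  -> 2 point(s)
  x = 22: RHS = 6, y in [11, 12]  -> 2 point(s)
Affine points: 29. Add the point at infinity: total = 30.

#E(F_23) = 30


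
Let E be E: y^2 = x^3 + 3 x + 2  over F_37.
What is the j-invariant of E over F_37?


Delta = -16(4 a^3 + 27 b^2) mod 37 = 22
-1728 * (4 a)^3 = -1728 * (4*3)^3 mod 37 = 27
j = 27 * 22^(-1) mod 37 = 13

j = 13 (mod 37)


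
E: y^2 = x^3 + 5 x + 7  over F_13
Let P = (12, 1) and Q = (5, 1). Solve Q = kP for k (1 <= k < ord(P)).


Enumerate multiples of P until we hit Q = (5, 1):
  1P = (12, 1)
  2P = (5, 1)
Match found at i = 2.

k = 2


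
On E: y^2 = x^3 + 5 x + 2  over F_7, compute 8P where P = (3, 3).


k = 8 = 1000_2 (binary, LSB first: 0001)
Double-and-add from P = (3, 3):
  bit 0 = 0: acc unchanged = O
  bit 1 = 0: acc unchanged = O
  bit 2 = 0: acc unchanged = O
  bit 3 = 1: acc = O + (3, 4) = (3, 4)

8P = (3, 4)


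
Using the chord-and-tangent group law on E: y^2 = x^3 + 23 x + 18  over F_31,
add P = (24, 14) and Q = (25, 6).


P != Q, so use the chord formula.
s = (y2 - y1) / (x2 - x1) = (23) / (1) mod 31 = 23
x3 = s^2 - x1 - x2 mod 31 = 23^2 - 24 - 25 = 15
y3 = s (x1 - x3) - y1 mod 31 = 23 * (24 - 15) - 14 = 7

P + Q = (15, 7)


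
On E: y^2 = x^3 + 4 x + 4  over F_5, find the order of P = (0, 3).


Compute successive multiples of P until we hit O:
  1P = (0, 3)
  2P = (1, 3)
  3P = (4, 2)
  4P = (2, 0)
  5P = (4, 3)
  6P = (1, 2)
  7P = (0, 2)
  8P = O

ord(P) = 8


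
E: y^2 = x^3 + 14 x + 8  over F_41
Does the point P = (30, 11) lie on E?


Check whether y^2 = x^3 + 14 x + 8 (mod 41) for (x, y) = (30, 11).
LHS: y^2 = 11^2 mod 41 = 39
RHS: x^3 + 14 x + 8 = 30^3 + 14*30 + 8 mod 41 = 40
LHS != RHS

No, not on the curve


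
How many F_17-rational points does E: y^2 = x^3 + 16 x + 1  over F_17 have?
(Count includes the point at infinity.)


For each x in F_17, count y with y^2 = x^3 + 16 x + 1 mod 17:
  x = 0: RHS = 1, y in [1, 16]  -> 2 point(s)
  x = 1: RHS = 1, y in [1, 16]  -> 2 point(s)
  x = 3: RHS = 8, y in [5, 12]  -> 2 point(s)
  x = 5: RHS = 2, y in [6, 11]  -> 2 point(s)
  x = 12: RHS = 0, y in [0]  -> 1 point(s)
  x = 13: RHS = 9, y in [3, 14]  -> 2 point(s)
  x = 16: RHS = 1, y in [1, 16]  -> 2 point(s)
Affine points: 13. Add the point at infinity: total = 14.

#E(F_17) = 14


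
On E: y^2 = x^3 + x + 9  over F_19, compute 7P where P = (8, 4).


k = 7 = 111_2 (binary, LSB first: 111)
Double-and-add from P = (8, 4):
  bit 0 = 1: acc = O + (8, 4) = (8, 4)
  bit 1 = 1: acc = (8, 4) + (7, 13) = (9, 5)
  bit 2 = 1: acc = (9, 5) + (3, 1) = (18, 8)

7P = (18, 8)


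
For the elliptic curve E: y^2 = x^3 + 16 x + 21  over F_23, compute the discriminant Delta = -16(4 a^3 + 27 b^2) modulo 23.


4 a^3 + 27 b^2 = 4*16^3 + 27*21^2 = 16384 + 11907 = 28291
Delta = -16 * (28291) = -452656
Delta mod 23 = 7

Delta = 7 (mod 23)


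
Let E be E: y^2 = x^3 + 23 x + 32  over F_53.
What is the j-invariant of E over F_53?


Delta = -16(4 a^3 + 27 b^2) mod 53 = 11
-1728 * (4 a)^3 = -1728 * (4*23)^3 mod 53 = 40
j = 40 * 11^(-1) mod 53 = 47

j = 47 (mod 53)


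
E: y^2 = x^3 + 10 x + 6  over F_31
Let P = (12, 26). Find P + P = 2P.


Doubling: s = (3 x1^2 + a) / (2 y1)
s = (3*12^2 + 10) / (2*26) mod 31 = 24
x3 = s^2 - 2 x1 mod 31 = 24^2 - 2*12 = 25
y3 = s (x1 - x3) - y1 mod 31 = 24 * (12 - 25) - 26 = 3

2P = (25, 3)


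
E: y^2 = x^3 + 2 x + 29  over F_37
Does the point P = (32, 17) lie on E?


Check whether y^2 = x^3 + 2 x + 29 (mod 37) for (x, y) = (32, 17).
LHS: y^2 = 17^2 mod 37 = 30
RHS: x^3 + 2 x + 29 = 32^3 + 2*32 + 29 mod 37 = 5
LHS != RHS

No, not on the curve


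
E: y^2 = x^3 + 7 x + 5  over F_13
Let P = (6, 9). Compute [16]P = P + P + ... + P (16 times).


k = 16 = 10000_2 (binary, LSB first: 00001)
Double-and-add from P = (6, 9):
  bit 0 = 0: acc unchanged = O
  bit 1 = 0: acc unchanged = O
  bit 2 = 0: acc unchanged = O
  bit 3 = 0: acc unchanged = O
  bit 4 = 1: acc = O + (2, 1) = (2, 1)

16P = (2, 1)


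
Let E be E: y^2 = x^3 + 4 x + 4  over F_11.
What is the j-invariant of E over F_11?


Delta = -16(4 a^3 + 27 b^2) mod 11 = 3
-1728 * (4 a)^3 = -1728 * (4*4)^3 mod 11 = 7
j = 7 * 3^(-1) mod 11 = 6

j = 6 (mod 11)


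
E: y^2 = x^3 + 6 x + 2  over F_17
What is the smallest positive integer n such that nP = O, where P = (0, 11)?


Compute successive multiples of P until we hit O:
  1P = (0, 11)
  2P = (13, 4)
  3P = (6, 4)
  4P = (10, 12)
  5P = (15, 13)
  6P = (3, 9)
  7P = (5, 15)
  8P = (14, 5)
  ... (continuing to 24P)
  24P = O

ord(P) = 24


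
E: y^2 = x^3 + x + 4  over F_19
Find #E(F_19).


For each x in F_19, count y with y^2 = x^3 + 1 x + 4 mod 19:
  x = 0: RHS = 4, y in [2, 17]  -> 2 point(s)
  x = 1: RHS = 6, y in [5, 14]  -> 2 point(s)
  x = 5: RHS = 1, y in [1, 18]  -> 2 point(s)
  x = 6: RHS = 17, y in [6, 13]  -> 2 point(s)
  x = 8: RHS = 11, y in [7, 12]  -> 2 point(s)
  x = 9: RHS = 1, y in [1, 18]  -> 2 point(s)
  x = 10: RHS = 7, y in [8, 11]  -> 2 point(s)
  x = 11: RHS = 16, y in [4, 15]  -> 2 point(s)
  x = 14: RHS = 7, y in [8, 11]  -> 2 point(s)
Affine points: 18. Add the point at infinity: total = 19.

#E(F_19) = 19


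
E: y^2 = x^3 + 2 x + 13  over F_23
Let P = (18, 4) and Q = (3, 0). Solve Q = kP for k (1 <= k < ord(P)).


Enumerate multiples of P until we hit Q = (3, 0):
  1P = (18, 4)
  2P = (11, 3)
  3P = (2, 18)
  4P = (7, 18)
  5P = (0, 17)
  6P = (9, 1)
  7P = (14, 5)
  8P = (4, 4)
  9P = (1, 19)
  10P = (16, 1)
  11P = (20, 16)
  12P = (21, 1)
  13P = (8, 9)
  14P = (3, 0)
Match found at i = 14.

k = 14


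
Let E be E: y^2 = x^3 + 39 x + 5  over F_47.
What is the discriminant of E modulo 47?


4 a^3 + 27 b^2 = 4*39^3 + 27*5^2 = 237276 + 675 = 237951
Delta = -16 * (237951) = -3807216
Delta mod 47 = 19

Delta = 19 (mod 47)


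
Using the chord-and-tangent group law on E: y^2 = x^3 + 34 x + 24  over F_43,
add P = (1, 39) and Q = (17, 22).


P != Q, so use the chord formula.
s = (y2 - y1) / (x2 - x1) = (26) / (16) mod 43 = 7
x3 = s^2 - x1 - x2 mod 43 = 7^2 - 1 - 17 = 31
y3 = s (x1 - x3) - y1 mod 43 = 7 * (1 - 31) - 39 = 9

P + Q = (31, 9)


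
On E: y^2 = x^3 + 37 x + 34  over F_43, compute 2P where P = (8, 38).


Doubling: s = (3 x1^2 + a) / (2 y1)
s = (3*8^2 + 37) / (2*38) mod 43 = 33
x3 = s^2 - 2 x1 mod 43 = 33^2 - 2*8 = 41
y3 = s (x1 - x3) - y1 mod 43 = 33 * (8 - 41) - 38 = 34

2P = (41, 34)


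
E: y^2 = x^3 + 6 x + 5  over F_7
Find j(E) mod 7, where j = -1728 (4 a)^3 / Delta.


Delta = -16(4 a^3 + 27 b^2) mod 7 = 2
-1728 * (4 a)^3 = -1728 * (4*6)^3 mod 7 = 6
j = 6 * 2^(-1) mod 7 = 3

j = 3 (mod 7)


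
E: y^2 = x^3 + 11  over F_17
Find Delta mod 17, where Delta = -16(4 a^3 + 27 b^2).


4 a^3 + 27 b^2 = 4*0^3 + 27*11^2 = 0 + 3267 = 3267
Delta = -16 * (3267) = -52272
Delta mod 17 = 3

Delta = 3 (mod 17)


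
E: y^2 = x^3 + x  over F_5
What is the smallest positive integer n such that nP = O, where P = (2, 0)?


Compute successive multiples of P until we hit O:
  1P = (2, 0)
  2P = O

ord(P) = 2


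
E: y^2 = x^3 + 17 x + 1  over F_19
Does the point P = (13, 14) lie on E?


Check whether y^2 = x^3 + 17 x + 1 (mod 19) for (x, y) = (13, 14).
LHS: y^2 = 14^2 mod 19 = 6
RHS: x^3 + 17 x + 1 = 13^3 + 17*13 + 1 mod 19 = 6
LHS = RHS

Yes, on the curve


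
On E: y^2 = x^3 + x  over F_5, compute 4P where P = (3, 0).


k = 4 = 100_2 (binary, LSB first: 001)
Double-and-add from P = (3, 0):
  bit 0 = 0: acc unchanged = O
  bit 1 = 0: acc unchanged = O
  bit 2 = 1: acc = O + O = O

4P = O


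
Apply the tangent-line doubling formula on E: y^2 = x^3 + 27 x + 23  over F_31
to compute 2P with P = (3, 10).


Doubling: s = (3 x1^2 + a) / (2 y1)
s = (3*3^2 + 27) / (2*10) mod 31 = 12
x3 = s^2 - 2 x1 mod 31 = 12^2 - 2*3 = 14
y3 = s (x1 - x3) - y1 mod 31 = 12 * (3 - 14) - 10 = 13

2P = (14, 13)


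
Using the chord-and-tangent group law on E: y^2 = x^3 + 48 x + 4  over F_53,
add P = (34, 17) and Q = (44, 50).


P != Q, so use the chord formula.
s = (y2 - y1) / (x2 - x1) = (33) / (10) mod 53 = 51
x3 = s^2 - x1 - x2 mod 53 = 51^2 - 34 - 44 = 32
y3 = s (x1 - x3) - y1 mod 53 = 51 * (34 - 32) - 17 = 32

P + Q = (32, 32)


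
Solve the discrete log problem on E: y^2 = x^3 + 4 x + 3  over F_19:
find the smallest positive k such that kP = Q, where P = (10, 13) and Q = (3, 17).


Enumerate multiples of P until we hit Q = (3, 17):
  1P = (10, 13)
  2P = (18, 6)
  3P = (17, 5)
  4P = (3, 17)
Match found at i = 4.

k = 4


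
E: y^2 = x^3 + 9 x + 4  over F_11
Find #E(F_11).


For each x in F_11, count y with y^2 = x^3 + 9 x + 4 mod 11:
  x = 0: RHS = 4, y in [2, 9]  -> 2 point(s)
  x = 1: RHS = 3, y in [5, 6]  -> 2 point(s)
  x = 3: RHS = 3, y in [5, 6]  -> 2 point(s)
  x = 4: RHS = 5, y in [4, 7]  -> 2 point(s)
  x = 5: RHS = 9, y in [3, 8]  -> 2 point(s)
  x = 7: RHS = 3, y in [5, 6]  -> 2 point(s)
  x = 8: RHS = 5, y in [4, 7]  -> 2 point(s)
  x = 9: RHS = 0, y in [0]  -> 1 point(s)
  x = 10: RHS = 5, y in [4, 7]  -> 2 point(s)
Affine points: 17. Add the point at infinity: total = 18.

#E(F_11) = 18


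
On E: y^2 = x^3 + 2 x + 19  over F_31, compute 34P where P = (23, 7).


k = 34 = 100010_2 (binary, LSB first: 010001)
Double-and-add from P = (23, 7):
  bit 0 = 0: acc unchanged = O
  bit 1 = 1: acc = O + (10, 27) = (10, 27)
  bit 2 = 0: acc unchanged = (10, 27)
  bit 3 = 0: acc unchanged = (10, 27)
  bit 4 = 0: acc unchanged = (10, 27)
  bit 5 = 1: acc = (10, 27) + (12, 29) = (10, 4)

34P = (10, 4)


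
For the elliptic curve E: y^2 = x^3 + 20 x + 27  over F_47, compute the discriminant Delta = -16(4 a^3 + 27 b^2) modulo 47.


4 a^3 + 27 b^2 = 4*20^3 + 27*27^2 = 32000 + 19683 = 51683
Delta = -16 * (51683) = -826928
Delta mod 47 = 37

Delta = 37 (mod 47)


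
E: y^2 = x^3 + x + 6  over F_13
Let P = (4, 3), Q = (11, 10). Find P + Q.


P != Q, so use the chord formula.
s = (y2 - y1) / (x2 - x1) = (7) / (7) mod 13 = 1
x3 = s^2 - x1 - x2 mod 13 = 1^2 - 4 - 11 = 12
y3 = s (x1 - x3) - y1 mod 13 = 1 * (4 - 12) - 3 = 2

P + Q = (12, 2)


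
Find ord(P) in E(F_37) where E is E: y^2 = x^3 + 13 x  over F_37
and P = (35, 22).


Compute successive multiples of P until we hit O:
  1P = (35, 22)
  2P = (16, 30)
  3P = (20, 34)
  4P = (30, 11)
  5P = (2, 21)
  6P = (7, 8)
  7P = (23, 21)
  8P = (25, 22)
  ... (continuing to 26P)
  26P = O

ord(P) = 26


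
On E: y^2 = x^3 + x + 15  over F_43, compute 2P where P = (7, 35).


Doubling: s = (3 x1^2 + a) / (2 y1)
s = (3*7^2 + 1) / (2*35) mod 43 = 23
x3 = s^2 - 2 x1 mod 43 = 23^2 - 2*7 = 42
y3 = s (x1 - x3) - y1 mod 43 = 23 * (7 - 42) - 35 = 20

2P = (42, 20)


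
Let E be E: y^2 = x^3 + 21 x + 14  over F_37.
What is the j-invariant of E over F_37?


Delta = -16(4 a^3 + 27 b^2) mod 37 = 20
-1728 * (4 a)^3 = -1728 * (4*21)^3 mod 37 = 11
j = 11 * 20^(-1) mod 37 = 32

j = 32 (mod 37)


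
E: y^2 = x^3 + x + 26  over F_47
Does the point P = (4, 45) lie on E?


Check whether y^2 = x^3 + 1 x + 26 (mod 47) for (x, y) = (4, 45).
LHS: y^2 = 45^2 mod 47 = 4
RHS: x^3 + 1 x + 26 = 4^3 + 1*4 + 26 mod 47 = 0
LHS != RHS

No, not on the curve


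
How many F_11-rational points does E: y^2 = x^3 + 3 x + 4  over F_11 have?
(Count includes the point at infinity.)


For each x in F_11, count y with y^2 = x^3 + 3 x + 4 mod 11:
  x = 0: RHS = 4, y in [2, 9]  -> 2 point(s)
  x = 4: RHS = 3, y in [5, 6]  -> 2 point(s)
  x = 5: RHS = 1, y in [1, 10]  -> 2 point(s)
  x = 7: RHS = 5, y in [4, 7]  -> 2 point(s)
  x = 8: RHS = 1, y in [1, 10]  -> 2 point(s)
  x = 9: RHS = 1, y in [1, 10]  -> 2 point(s)
  x = 10: RHS = 0, y in [0]  -> 1 point(s)
Affine points: 13. Add the point at infinity: total = 14.

#E(F_11) = 14


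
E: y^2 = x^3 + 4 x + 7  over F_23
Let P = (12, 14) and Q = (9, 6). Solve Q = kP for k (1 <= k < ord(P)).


Enumerate multiples of P until we hit Q = (9, 6):
  1P = (12, 14)
  2P = (11, 18)
  3P = (16, 2)
  4P = (4, 8)
  5P = (9, 17)
  6P = (3, 0)
  7P = (9, 6)
Match found at i = 7.

k = 7


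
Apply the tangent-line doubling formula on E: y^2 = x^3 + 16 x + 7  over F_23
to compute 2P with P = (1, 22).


Doubling: s = (3 x1^2 + a) / (2 y1)
s = (3*1^2 + 16) / (2*22) mod 23 = 2
x3 = s^2 - 2 x1 mod 23 = 2^2 - 2*1 = 2
y3 = s (x1 - x3) - y1 mod 23 = 2 * (1 - 2) - 22 = 22

2P = (2, 22)


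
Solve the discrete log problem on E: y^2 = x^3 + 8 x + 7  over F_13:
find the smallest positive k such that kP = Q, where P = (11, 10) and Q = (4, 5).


Enumerate multiples of P until we hit Q = (4, 5):
  1P = (11, 10)
  2P = (5, 9)
  3P = (1, 9)
  4P = (4, 5)
Match found at i = 4.

k = 4


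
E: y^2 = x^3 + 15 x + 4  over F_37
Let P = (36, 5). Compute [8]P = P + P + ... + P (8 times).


k = 8 = 1000_2 (binary, LSB first: 0001)
Double-and-add from P = (36, 5):
  bit 0 = 0: acc unchanged = O
  bit 1 = 0: acc unchanged = O
  bit 2 = 0: acc unchanged = O
  bit 3 = 1: acc = O + (20, 33) = (20, 33)

8P = (20, 33)
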